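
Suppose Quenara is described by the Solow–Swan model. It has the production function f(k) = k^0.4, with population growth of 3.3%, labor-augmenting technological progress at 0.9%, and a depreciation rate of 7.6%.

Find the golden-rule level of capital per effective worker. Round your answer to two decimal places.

k_gold ≈ 7.65

The golden rule sets f'(k) = n + g + δ, i.e. α·k^(α−1) = n + g + δ.
So k^(1−α) = α / (n + g + δ) = 0.4 / 0.118 = 3.3898.
k_gold = 3.3898^(1/0.6) ≈ 7.6493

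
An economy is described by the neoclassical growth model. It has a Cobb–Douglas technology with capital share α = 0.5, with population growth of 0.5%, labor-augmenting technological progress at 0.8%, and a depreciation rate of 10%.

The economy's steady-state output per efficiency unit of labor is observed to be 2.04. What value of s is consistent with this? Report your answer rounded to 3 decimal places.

s ≈ 0.231

At the steady state, Δk = 0, so s·k^α = (n + g + δ)·k.
Since y* = [s/(n + g + δ)]^(α/(1−α)), we have s/(n + g + δ) = (y*)^((1−α)/α) = 2.04^1 = 2.0400.
Therefore s = 2.0400 × (n + g + δ) = 2.0400 × 0.113 = 0.2305.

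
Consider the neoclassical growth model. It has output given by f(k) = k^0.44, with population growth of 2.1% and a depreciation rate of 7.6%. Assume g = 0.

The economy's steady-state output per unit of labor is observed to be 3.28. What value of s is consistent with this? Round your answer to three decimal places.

s ≈ 0.440

At the steady state, Δk = 0, so s·k^α = (n + δ)·k.
Since y* = [s/(n + δ)]^(α/(1−α)), we have s/(n + δ) = (y*)^((1−α)/α) = 3.28^1.2727 = 4.5347.
Therefore s = 4.5347 × (n + δ) = 4.5347 × 0.097 = 0.4399.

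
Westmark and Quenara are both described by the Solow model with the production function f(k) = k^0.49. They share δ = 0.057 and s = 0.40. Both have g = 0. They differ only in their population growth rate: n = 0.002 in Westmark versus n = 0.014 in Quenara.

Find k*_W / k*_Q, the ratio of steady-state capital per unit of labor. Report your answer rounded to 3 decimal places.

Steady-state k* = [s/(n + δ)]^(1/(1−α)), so the ratio is [ (s_W/(n + δ)_W) / (s_Q/(n + δ)_Q) ]^1.9608.
s_W/(n + δ)_W = 0.40/0.059 = 6.7797; s_Q/(n + δ)_Q = 0.40/0.071 = 5.6338.
Ratio = (6.7797/5.6338)^1.9608 = 1.2034^1.9608 ≈ 1.4377

k*_W / k*_Q ≈ 1.438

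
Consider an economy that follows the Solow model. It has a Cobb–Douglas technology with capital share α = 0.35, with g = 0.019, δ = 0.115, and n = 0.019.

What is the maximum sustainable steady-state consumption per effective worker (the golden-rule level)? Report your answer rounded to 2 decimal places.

At the golden rule, f'(k) = n + g + δ, so α·k^(α−1) = n + g + δ and k_gold = (α/(n + g + δ))^(1/(1−α)).
k_gold = (0.35/0.153)^(1/0.65) = 2.2876^1.5385 ≈ 3.5720
c_gold = f(k_gold) − (n + g + δ)·k_gold = 1.5614 − 0.153×3.5720 ≈ 1.0149

c_gold ≈ 1.01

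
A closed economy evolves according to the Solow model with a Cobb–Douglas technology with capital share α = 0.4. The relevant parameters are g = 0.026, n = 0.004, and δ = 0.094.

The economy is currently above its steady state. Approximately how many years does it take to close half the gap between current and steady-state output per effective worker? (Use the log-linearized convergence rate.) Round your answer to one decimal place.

Near the steady state the convergence rate is λ = (1 − α)(n + g + δ).
λ = (1 − 0.4) × 0.124 = 0.6 × 0.124 = 0.0744
Half-life = ln 2 / λ = 0.6931 / 0.0744 ≈ 9.32 years

about 9.3 years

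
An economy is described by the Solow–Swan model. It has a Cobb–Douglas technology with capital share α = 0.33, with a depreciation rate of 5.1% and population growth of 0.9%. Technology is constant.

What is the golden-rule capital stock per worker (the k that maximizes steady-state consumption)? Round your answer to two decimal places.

The golden rule sets f'(k) = n + δ, i.e. α·k^(α−1) = n + δ.
So k^(1−α) = α / (n + δ) = 0.33 / 0.060 = 5.5000.
k_gold = 5.5000^(1/0.67) ≈ 12.7356

k_gold ≈ 12.74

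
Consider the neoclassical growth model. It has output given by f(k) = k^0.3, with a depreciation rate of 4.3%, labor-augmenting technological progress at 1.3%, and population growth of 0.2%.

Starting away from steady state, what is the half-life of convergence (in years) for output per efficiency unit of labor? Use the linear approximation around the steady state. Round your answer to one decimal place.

Near the steady state the convergence rate is λ = (1 − α)(n + g + δ).
λ = (1 − 0.3) × 0.058 = 0.7 × 0.058 = 0.0406
Half-life = ln 2 / λ = 0.6931 / 0.0406 ≈ 17.07 years

about 17.1 years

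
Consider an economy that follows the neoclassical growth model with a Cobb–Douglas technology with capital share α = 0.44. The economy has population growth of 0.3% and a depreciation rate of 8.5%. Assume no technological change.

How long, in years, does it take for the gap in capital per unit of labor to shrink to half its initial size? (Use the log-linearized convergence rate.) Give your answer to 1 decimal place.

half-life ≈ 14.1 years

Near the steady state the convergence rate is λ = (1 − α)(n + δ).
λ = (1 − 0.44) × 0.088 = 0.56 × 0.088 = 0.04928
Half-life = ln 2 / λ = 0.6931 / 0.04928 ≈ 14.06 years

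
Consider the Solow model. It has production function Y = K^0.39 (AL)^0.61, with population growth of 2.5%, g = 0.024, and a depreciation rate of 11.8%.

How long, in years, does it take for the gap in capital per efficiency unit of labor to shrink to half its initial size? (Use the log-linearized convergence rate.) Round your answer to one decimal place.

Near the steady state the convergence rate is λ = (1 − α)(n + g + δ).
λ = (1 − 0.39) × 0.167 = 0.61 × 0.167 = 0.10187
Half-life = ln 2 / λ = 0.6931 / 0.10187 ≈ 6.80 years

half-life ≈ 6.8 years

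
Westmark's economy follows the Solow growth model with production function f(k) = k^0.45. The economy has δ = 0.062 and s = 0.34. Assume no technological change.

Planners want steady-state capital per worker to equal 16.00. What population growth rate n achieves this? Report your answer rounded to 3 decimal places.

n ≈ 0.012

At the steady state, Δk = 0, so s·k^α = (n + δ)·k.
So s / (n + δ) = (k*)^(1−α) = 16.00^0.55 = 4.5948.
Therefore n + δ = s / 4.5948 = 0.34 / 4.5948 = 0.0740, so n = 0.0740 − 0.062 = 0.0120.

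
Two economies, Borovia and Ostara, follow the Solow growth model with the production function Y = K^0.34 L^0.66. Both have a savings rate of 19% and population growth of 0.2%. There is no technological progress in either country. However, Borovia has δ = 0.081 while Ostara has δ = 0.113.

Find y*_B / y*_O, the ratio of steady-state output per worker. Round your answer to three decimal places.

ratio ≈ 1.183

Steady-state y* = [s/(n + δ)]^(α/(1−α)), so the ratio is [ (s_B/(n + δ)_B) / (s_O/(n + δ)_O) ]^0.5152.
s_B/(n + δ)_B = 0.19/0.083 = 2.2892; s_O/(n + δ)_O = 0.19/0.115 = 1.6522.
Ratio = (2.2892/1.6522)^0.5152 = 1.3855^0.5152 ≈ 1.1829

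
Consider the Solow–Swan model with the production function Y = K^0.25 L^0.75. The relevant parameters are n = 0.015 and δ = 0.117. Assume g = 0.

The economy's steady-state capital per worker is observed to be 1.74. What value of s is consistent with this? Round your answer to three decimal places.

In steady state, investment equals break-even investment: s·k^α = (n + δ)·k.
So s / (n + δ) = (k*)^(1−α) = 1.74^0.75 = 1.5150.
Therefore s = 1.5150 × (n + δ) = 1.5150 × 0.132 = 0.2000.

s ≈ 0.200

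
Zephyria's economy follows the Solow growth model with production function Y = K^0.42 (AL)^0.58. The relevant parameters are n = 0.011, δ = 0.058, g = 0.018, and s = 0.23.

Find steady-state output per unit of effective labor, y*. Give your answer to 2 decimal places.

Steady state requires s·f(k) = (n + g + δ)·k, i.e. s·k^α = (n + g + δ)·k.
Rearranging, k^(1−α) = s / (n + g + δ).
k^0.58 = 0.23 / (0.011 + 0.018 + 0.058) = 0.23 / 0.087 = 2.6437
k* = 2.6437^(1/0.58) ≈ 5.3451
y* = (k*)^α = 5.3451^0.42 ≈ 2.0218

y* = 2.02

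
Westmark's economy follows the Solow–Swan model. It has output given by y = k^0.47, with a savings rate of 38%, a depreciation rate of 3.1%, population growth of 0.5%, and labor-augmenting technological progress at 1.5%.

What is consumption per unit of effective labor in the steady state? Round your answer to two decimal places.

c* ≈ 3.68

Steady state requires s·f(k) = (n + g + δ)·k, i.e. s·k^α = (n + g + δ)·k.
Rearranging, k^(1−α) = s / (n + g + δ).
k^0.53 = 0.38 / (0.005 + 0.015 + 0.031) = 0.38 / 0.051 = 7.4510
k* = 7.4510^(1/0.53) ≈ 44.2270
y* = (k*)^α = 44.2270^0.47 ≈ 5.9357
c* = (1 − s)·y* = (1 − 0.38) × 5.9357 ≈ 3.6801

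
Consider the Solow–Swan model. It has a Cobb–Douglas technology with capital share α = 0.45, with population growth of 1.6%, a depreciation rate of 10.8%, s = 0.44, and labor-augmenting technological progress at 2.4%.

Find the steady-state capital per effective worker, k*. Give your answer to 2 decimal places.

k* ≈ 7.25

In steady state, investment equals break-even investment: s·k^α = (n + g + δ)·k.
Dividing both sides by k: k^(1−α) = s / (n + g + δ).
k^0.55 = 0.44 / (0.016 + 0.024 + 0.108) = 0.44 / 0.148 = 2.9730
k* = 2.9730^(1/0.55) ≈ 7.2503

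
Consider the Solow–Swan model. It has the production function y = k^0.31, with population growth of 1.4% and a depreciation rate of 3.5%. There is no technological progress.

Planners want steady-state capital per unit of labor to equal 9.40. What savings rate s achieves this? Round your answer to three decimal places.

s ≈ 0.230

At the steady state, Δk = 0, so s·k^α = (n + δ)·k.
So s / (n + δ) = (k*)^(1−α) = 9.40^0.69 = 4.6931.
Therefore s = 4.6931 × (n + δ) = 4.6931 × 0.049 = 0.2300.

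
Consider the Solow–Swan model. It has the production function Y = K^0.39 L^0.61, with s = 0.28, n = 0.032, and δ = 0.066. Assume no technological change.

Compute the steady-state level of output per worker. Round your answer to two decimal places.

y* = 1.96

Steady state requires s·f(k) = (n + δ)·k, i.e. s·k^α = (n + δ)·k.
Dividing both sides by k: k^(1−α) = s / (n + δ).
k^0.61 = 0.28 / (0.032 + 0.066) = 0.28 / 0.098 = 2.8571
k* = 2.8571^(1/0.61) ≈ 5.5901
y* = (k*)^α = 5.5901^0.39 ≈ 1.9566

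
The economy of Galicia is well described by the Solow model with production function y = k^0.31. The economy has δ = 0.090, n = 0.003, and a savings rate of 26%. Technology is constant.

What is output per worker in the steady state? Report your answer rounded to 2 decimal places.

y* ≈ 1.59

At the steady state, Δk = 0, so s·k^α = (n + δ)·k.
Dividing both sides by k: k^(1−α) = s / (n + δ).
k^0.69 = 0.26 / (0.003 + 0.090) = 0.26 / 0.093 = 2.7957
k* = 2.7957^(1/0.69) ≈ 4.4370
y* = (k*)^α = 4.4370^0.31 ≈ 1.5871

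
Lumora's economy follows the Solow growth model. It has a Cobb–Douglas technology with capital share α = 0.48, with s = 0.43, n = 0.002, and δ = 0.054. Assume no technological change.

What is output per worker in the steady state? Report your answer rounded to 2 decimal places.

y* = 6.56

At the steady state, Δk = 0, so s·k^α = (n + δ)·k.
Rearranging, k^(1−α) = s / (n + δ).
k^0.52 = 0.43 / (0.002 + 0.054) = 0.43 / 0.056 = 7.6786
k* = 7.6786^(1/0.52) ≈ 50.4041
y* = (k*)^α = 50.4041^0.48 ≈ 6.5642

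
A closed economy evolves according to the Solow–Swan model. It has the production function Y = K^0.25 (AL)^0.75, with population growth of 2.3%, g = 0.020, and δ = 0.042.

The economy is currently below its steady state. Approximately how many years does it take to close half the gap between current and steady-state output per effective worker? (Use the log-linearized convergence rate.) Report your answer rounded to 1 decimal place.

half-life ≈ 10.9 years

Near the steady state the convergence rate is λ = (1 − α)(n + g + δ).
λ = (1 − 0.25) × 0.085 = 0.75 × 0.085 = 0.06375
Half-life = ln 2 / λ = 0.6931 / 0.06375 ≈ 10.87 years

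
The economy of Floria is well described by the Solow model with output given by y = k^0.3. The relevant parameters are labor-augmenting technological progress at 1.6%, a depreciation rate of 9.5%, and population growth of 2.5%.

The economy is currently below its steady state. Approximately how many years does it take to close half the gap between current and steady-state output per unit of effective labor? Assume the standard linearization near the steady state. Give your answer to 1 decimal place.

half-life ≈ 7.3 years

Near the steady state the convergence rate is λ = (1 − α)(n + g + δ).
λ = (1 − 0.3) × 0.136 = 0.7 × 0.136 = 0.0952
Half-life = ln 2 / λ = 0.6931 / 0.0952 ≈ 7.28 years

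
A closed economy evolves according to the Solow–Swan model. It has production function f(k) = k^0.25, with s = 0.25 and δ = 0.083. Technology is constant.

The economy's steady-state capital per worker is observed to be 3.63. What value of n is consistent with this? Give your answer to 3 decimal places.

n ≈ 0.012

Steady state requires s·f(k) = (n + δ)·k, i.e. s·k^α = (n + δ)·k.
So s / (n + δ) = (k*)^(1−α) = 3.63^0.75 = 2.6298.
Therefore n + δ = s / 2.6298 = 0.25 / 2.6298 = 0.0951, so n = 0.0951 − 0.083 = 0.0121.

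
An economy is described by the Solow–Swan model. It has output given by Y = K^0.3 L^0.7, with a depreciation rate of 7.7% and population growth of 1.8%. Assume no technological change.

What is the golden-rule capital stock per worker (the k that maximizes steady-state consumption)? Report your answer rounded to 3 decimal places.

k_gold ≈ 5.169

The golden rule sets f'(k) = n + δ, i.e. α·k^(α−1) = n + δ.
So k^(1−α) = α / (n + δ) = 0.3 / 0.095 = 3.1579.
k_gold = 3.1579^(1/0.7) ≈ 5.1692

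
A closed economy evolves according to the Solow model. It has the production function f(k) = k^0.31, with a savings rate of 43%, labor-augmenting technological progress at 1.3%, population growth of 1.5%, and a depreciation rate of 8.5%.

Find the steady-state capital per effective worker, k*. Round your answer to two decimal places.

In steady state, investment equals break-even investment: s·k^α = (n + g + δ)·k.
Dividing both sides by k: k^(1−α) = s / (n + g + δ).
k^0.69 = 0.43 / (0.015 + 0.013 + 0.085) = 0.43 / 0.113 = 3.8053
k* = 3.8053^(1/0.69) ≈ 6.9365

k* = 6.94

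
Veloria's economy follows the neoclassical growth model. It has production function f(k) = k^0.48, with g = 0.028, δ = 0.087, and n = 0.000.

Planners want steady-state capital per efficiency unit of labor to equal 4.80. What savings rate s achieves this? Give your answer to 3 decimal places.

At the steady state, Δk = 0, so s·k^α = (n + g + δ)·k.
So s / (n + g + δ) = (k*)^(1−α) = 4.80^0.52 = 2.2607.
Therefore s = 2.2607 × (n + g + δ) = 2.2607 × 0.115 = 0.2600.

s ≈ 0.260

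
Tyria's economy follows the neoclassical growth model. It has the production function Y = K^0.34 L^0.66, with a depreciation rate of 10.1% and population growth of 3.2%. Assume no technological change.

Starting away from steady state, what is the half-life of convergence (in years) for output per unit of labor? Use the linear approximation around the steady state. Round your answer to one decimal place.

Near the steady state the convergence rate is λ = (1 − α)(n + δ).
λ = (1 − 0.34) × 0.133 = 0.66 × 0.133 = 0.08778
Half-life = ln 2 / λ = 0.6931 / 0.08778 ≈ 7.90 years

half-life ≈ 7.9 years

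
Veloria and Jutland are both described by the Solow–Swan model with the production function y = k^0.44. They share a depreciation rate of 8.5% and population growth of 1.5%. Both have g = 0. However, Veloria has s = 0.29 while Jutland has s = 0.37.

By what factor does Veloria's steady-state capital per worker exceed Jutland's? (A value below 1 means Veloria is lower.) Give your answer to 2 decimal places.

Steady-state k* = [s/(n + δ)]^(1/(1−α)), so the ratio is [ (s_V/(n + δ)_V) / (s_J/(n + δ)_J) ]^1.7857.
s_V/(n + δ)_V = 0.29/0.100 = 2.9000; s_J/(n + δ)_J = 0.37/0.100 = 3.7000.
Ratio = (2.9000/3.7000)^1.7857 = 0.7838^1.7857 ≈ 0.6473

k*_V / k*_J ≈ 0.65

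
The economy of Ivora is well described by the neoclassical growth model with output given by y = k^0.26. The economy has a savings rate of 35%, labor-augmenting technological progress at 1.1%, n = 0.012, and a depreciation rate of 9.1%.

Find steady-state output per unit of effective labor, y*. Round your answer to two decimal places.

y* = 1.48

Steady state requires s·f(k) = (n + g + δ)·k, i.e. s·k^α = (n + g + δ)·k.
Rearranging, k^(1−α) = s / (n + g + δ).
k^0.74 = 0.35 / (0.012 + 0.011 + 0.091) = 0.35 / 0.114 = 3.0702
k* = 3.0702^(1/0.74) ≈ 4.5534
y* = (k*)^α = 4.5534^0.26 ≈ 1.4831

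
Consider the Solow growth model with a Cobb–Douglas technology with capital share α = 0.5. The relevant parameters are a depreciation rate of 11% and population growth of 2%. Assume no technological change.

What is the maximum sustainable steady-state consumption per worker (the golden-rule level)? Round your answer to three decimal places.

c_gold ≈ 1.923

At the golden rule, f'(k) = n + δ, so α·k^(α−1) = n + δ and k_gold = (α/(n + δ))^(1/(1−α)).
k_gold = (0.5/0.130)^(1/0.5) = 3.8462^2 ≈ 14.7933
c_gold = f(k_gold) − (n + δ)·k_gold = 3.8462 − 0.130×14.7933 ≈ 1.9231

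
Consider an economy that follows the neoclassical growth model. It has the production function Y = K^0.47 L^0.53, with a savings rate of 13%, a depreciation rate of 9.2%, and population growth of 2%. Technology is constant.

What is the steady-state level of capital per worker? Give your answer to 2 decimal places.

k* ≈ 1.32

At the steady state, Δk = 0, so s·k^α = (n + δ)·k.
Dividing both sides by k: k^(1−α) = s / (n + δ).
k^0.53 = 0.13 / (0.020 + 0.092) = 0.13 / 0.112 = 1.1607
k* = 1.1607^(1/0.53) ≈ 1.3247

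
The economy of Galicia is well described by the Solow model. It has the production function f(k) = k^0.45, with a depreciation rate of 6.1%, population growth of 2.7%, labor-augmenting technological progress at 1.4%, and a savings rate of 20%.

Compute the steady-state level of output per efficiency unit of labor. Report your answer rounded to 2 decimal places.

In steady state, investment equals break-even investment: s·k^α = (n + g + δ)·k.
Dividing both sides by k: k^(1−α) = s / (n + g + δ).
k^0.55 = 0.20 / (0.027 + 0.014 + 0.061) = 0.20 / 0.102 = 1.9608
k* = 1.9608^(1/0.55) ≈ 3.4017
y* = (k*)^α = 3.4017^0.45 ≈ 1.7349

y* = 1.73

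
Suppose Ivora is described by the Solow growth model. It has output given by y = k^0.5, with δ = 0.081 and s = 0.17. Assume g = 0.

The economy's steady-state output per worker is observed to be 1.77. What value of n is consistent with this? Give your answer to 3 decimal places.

n ≈ 0.015

Steady state requires s·f(k) = (n + δ)·k, i.e. s·k^α = (n + δ)·k.
Since y* = [s/(n + δ)]^(α/(1−α)), we have s/(n + δ) = (y*)^((1−α)/α) = 1.77^1 = 1.7700.
Therefore n + δ = s / 1.7700 = 0.17 / 1.7700 = 0.0960, so n = 0.0960 − 0.081 = 0.0150.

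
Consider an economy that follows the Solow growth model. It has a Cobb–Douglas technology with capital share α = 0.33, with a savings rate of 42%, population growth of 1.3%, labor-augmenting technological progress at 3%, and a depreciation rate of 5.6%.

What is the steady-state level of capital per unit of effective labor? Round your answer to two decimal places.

k* = 8.64

At the steady state, Δk = 0, so s·k^α = (n + g + δ)·k.
Rearranging, k^(1−α) = s / (n + g + δ).
k^0.67 = 0.42 / (0.013 + 0.030 + 0.056) = 0.42 / 0.099 = 4.2424
k* = 4.2424^(1/0.67) ≈ 8.6444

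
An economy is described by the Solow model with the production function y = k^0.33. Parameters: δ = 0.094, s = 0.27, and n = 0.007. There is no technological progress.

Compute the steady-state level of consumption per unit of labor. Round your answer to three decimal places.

c* = 1.185

In steady state, investment equals break-even investment: s·k^α = (n + δ)·k.
Dividing both sides by k: k^(1−α) = s / (n + δ).
k^0.67 = 0.27 / (0.007 + 0.094) = 0.27 / 0.101 = 2.6733
k* = 2.6733^(1/0.67) ≈ 4.3389
y* = (k*)^α = 4.3389^0.33 ≈ 1.6231
c* = (1 − s)·y* = (1 − 0.27) × 1.6231 ≈ 1.1849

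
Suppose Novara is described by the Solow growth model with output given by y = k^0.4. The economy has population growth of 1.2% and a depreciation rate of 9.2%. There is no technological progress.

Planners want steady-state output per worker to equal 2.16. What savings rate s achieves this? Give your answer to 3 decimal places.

s ≈ 0.330

At the steady state, Δk = 0, so s·k^α = (n + δ)·k.
Since y* = [s/(n + δ)]^(α/(1−α)), we have s/(n + δ) = (y*)^((1−α)/α) = 2.16^1.5 = 3.1745.
Therefore s = 3.1745 × (n + δ) = 3.1745 × 0.104 = 0.3301.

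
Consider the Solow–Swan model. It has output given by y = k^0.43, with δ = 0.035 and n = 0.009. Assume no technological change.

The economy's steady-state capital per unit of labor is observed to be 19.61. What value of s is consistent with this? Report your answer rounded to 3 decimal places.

In steady state, investment equals break-even investment: s·k^α = (n + δ)·k.
So s / (n + δ) = (k*)^(1−α) = 19.61^0.57 = 5.4540.
Therefore s = 5.4540 × (n + δ) = 5.4540 × 0.044 = 0.2400.

s ≈ 0.240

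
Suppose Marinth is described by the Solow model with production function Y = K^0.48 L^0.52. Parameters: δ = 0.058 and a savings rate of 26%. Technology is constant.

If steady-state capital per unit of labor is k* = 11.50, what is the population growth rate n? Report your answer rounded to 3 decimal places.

n ≈ 0.015

Steady state requires s·f(k) = (n + δ)·k, i.e. s·k^α = (n + δ)·k.
So s / (n + δ) = (k*)^(1−α) = 11.50^0.52 = 3.5609.
Therefore n + δ = s / 3.5609 = 0.26 / 3.5609 = 0.0730, so n = 0.0730 − 0.058 = 0.0150.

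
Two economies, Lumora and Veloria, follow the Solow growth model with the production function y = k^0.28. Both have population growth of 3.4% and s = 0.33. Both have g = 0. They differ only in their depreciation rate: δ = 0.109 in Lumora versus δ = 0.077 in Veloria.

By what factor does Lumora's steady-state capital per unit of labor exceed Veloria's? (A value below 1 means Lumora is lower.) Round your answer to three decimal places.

k*_L / k*_V ≈ 0.703

Steady-state k* = [s/(n + δ)]^(1/(1−α)), so the ratio is [ (s_L/(n + δ)_L) / (s_V/(n + δ)_V) ]^1.3889.
s_L/(n + δ)_L = 0.33/0.143 = 2.3077; s_V/(n + δ)_V = 0.33/0.111 = 2.9730.
Ratio = (2.3077/2.9730)^1.3889 = 0.7762^1.3889 ≈ 0.7034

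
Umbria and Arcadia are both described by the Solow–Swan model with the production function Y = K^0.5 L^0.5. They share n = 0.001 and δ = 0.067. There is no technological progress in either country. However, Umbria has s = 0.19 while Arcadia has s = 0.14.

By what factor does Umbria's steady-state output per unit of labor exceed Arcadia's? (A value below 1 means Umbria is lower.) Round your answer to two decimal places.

Steady-state y* = [s/(n + δ)]^(α/(1−α)), so the ratio is [ (s_U/(n + δ)_U) / (s_A/(n + δ)_A) ]^1.
s_U/(n + δ)_U = 0.19/0.068 = 2.7941; s_A/(n + δ)_A = 0.14/0.068 = 2.0588.
Ratio = (2.7941/2.0588)^1 = 1.3571^1 ≈ 1.3571

y*_U / y*_A ≈ 1.36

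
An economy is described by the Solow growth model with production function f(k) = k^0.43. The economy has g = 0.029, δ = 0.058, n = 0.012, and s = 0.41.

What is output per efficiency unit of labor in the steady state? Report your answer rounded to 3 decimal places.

In steady state, investment equals break-even investment: s·k^α = (n + g + δ)·k.
Dividing both sides by k: k^(1−α) = s / (n + g + δ).
k^0.57 = 0.41 / (0.012 + 0.029 + 0.058) = 0.41 / 0.099 = 4.1414
k* = 4.1414^(1/0.57) ≈ 12.0980
y* = (k*)^α = 12.0980^0.43 ≈ 2.9212

y* ≈ 2.921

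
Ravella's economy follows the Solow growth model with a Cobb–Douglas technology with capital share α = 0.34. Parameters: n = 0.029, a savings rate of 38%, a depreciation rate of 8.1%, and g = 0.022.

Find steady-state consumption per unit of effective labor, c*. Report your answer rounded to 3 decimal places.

c* ≈ 1.069

Steady state requires s·f(k) = (n + g + δ)·k, i.e. s·k^α = (n + g + δ)·k.
Dividing both sides by k: k^(1−α) = s / (n + g + δ).
k^0.66 = 0.38 / (0.029 + 0.022 + 0.081) = 0.38 / 0.132 = 2.8788
k* = 2.8788^(1/0.66) ≈ 4.9634
y* = (k*)^α = 4.9634^0.34 ≈ 1.7241
c* = (1 − s)·y* = (1 − 0.38) × 1.7241 ≈ 1.0689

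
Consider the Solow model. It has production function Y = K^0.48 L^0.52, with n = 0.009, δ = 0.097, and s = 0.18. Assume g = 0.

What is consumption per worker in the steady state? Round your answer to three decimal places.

c* ≈ 1.337

Steady state requires s·f(k) = (n + δ)·k, i.e. s·k^α = (n + δ)·k.
Rearranging, k^(1−α) = s / (n + δ).
k^0.52 = 0.18 / (0.009 + 0.097) = 0.18 / 0.106 = 1.6981
k* = 1.6981^(1/0.52) ≈ 2.7685
y* = (k*)^α = 2.7685^0.48 ≈ 1.6303
c* = (1 − s)·y* = (1 − 0.18) × 1.6303 ≈ 1.3368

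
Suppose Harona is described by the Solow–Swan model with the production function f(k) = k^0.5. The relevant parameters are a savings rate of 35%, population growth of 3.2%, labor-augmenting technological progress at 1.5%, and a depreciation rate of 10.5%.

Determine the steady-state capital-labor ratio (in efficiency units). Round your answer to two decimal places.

k* ≈ 5.30

Steady state requires s·f(k) = (n + g + δ)·k, i.e. s·k^α = (n + g + δ)·k.
Dividing both sides by k: k^(1−α) = s / (n + g + δ).
k^0.5 = 0.35 / (0.032 + 0.015 + 0.105) = 0.35 / 0.152 = 2.3026
k* = 2.3026^(1/0.5) ≈ 5.3020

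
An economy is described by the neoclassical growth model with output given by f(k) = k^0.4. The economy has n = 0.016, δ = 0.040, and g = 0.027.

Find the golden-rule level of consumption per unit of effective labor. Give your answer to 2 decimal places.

At the golden rule, f'(k) = n + g + δ, so α·k^(α−1) = n + g + δ and k_gold = (α/(n + g + δ))^(1/(1−α)).
k_gold = (0.4/0.083)^(1/0.6) = 4.8193^1.6667 ≈ 13.7508
c_gold = f(k_gold) − (n + g + δ)·k_gold = 2.8532 − 0.083×13.7508 ≈ 1.7119

c_gold ≈ 1.71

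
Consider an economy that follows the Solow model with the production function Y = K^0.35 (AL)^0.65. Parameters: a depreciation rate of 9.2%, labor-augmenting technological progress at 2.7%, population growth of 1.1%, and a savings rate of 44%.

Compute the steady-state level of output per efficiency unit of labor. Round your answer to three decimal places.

In steady state, investment equals break-even investment: s·k^α = (n + g + δ)·k.
Dividing both sides by k: k^(1−α) = s / (n + g + δ).
k^0.65 = 0.44 / (0.011 + 0.027 + 0.092) = 0.44 / 0.130 = 3.3846
k* = 3.3846^(1/0.65) ≈ 6.5257
y* = (k*)^α = 6.5257^0.35 ≈ 1.9281

y* = 1.928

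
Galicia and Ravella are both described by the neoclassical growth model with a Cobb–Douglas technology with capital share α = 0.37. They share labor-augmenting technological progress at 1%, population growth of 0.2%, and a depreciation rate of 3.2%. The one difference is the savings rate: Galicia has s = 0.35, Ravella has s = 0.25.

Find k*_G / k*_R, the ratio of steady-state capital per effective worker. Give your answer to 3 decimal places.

ratio ≈ 1.706

Steady-state k* = [s/(n + g + δ)]^(1/(1−α)), so the ratio is [ (s_G/(n + g + δ)_G) / (s_R/(n + g + δ)_R) ]^1.5873.
s_G/(n + g + δ)_G = 0.35/0.044 = 7.9545; s_R/(n + g + δ)_R = 0.25/0.044 = 5.6818.
Ratio = (7.9545/5.6818)^1.5873 = 1.4000^1.5873 ≈ 1.7059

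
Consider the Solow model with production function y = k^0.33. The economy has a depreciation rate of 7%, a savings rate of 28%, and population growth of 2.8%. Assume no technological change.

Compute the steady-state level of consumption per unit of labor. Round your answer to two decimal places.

c* = 1.21

Steady state requires s·f(k) = (n + δ)·k, i.e. s·k^α = (n + δ)·k.
Dividing both sides by k: k^(1−α) = s / (n + δ).
k^0.67 = 0.28 / (0.028 + 0.070) = 0.28 / 0.098 = 2.8571
k* = 2.8571^(1/0.67) ≈ 4.7917
y* = (k*)^α = 4.7917^0.33 ≈ 1.6771
c* = (1 − s)·y* = (1 − 0.28) × 1.6771 ≈ 1.2075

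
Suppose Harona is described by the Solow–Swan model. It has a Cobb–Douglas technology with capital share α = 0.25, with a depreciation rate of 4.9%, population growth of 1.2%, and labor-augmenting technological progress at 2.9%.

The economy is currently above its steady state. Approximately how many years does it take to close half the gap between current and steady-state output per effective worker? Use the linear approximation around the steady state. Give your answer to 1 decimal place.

about 10.3 years

Near the steady state the convergence rate is λ = (1 − α)(n + g + δ).
λ = (1 − 0.25) × 0.090 = 0.75 × 0.090 = 0.0675
Half-life = ln 2 / λ = 0.6931 / 0.0675 ≈ 10.27 years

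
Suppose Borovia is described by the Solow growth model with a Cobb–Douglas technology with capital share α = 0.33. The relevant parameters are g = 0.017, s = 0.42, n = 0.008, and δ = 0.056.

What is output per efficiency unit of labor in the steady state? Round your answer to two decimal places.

y* ≈ 2.25

At the steady state, Δk = 0, so s·k^α = (n + g + δ)·k.
Rearranging, k^(1−α) = s / (n + g + δ).
k^0.67 = 0.42 / (0.008 + 0.017 + 0.056) = 0.42 / 0.081 = 5.1852
k* = 5.1852^(1/0.67) ≈ 11.6631
y* = (k*)^α = 11.6631^0.33 ≈ 2.2493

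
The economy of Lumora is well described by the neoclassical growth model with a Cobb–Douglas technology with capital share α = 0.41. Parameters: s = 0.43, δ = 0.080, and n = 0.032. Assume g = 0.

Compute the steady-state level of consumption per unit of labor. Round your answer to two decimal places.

At the steady state, Δk = 0, so s·k^α = (n + δ)·k.
Dividing both sides by k: k^(1−α) = s / (n + δ).
k^0.59 = 0.43 / (0.032 + 0.080) = 0.43 / 0.112 = 3.8393
k* = 3.8393^(1/0.59) ≈ 9.7782
y* = (k*)^α = 9.7782^0.41 ≈ 2.5469
c* = (1 − s)·y* = (1 − 0.43) × 2.5469 ≈ 1.4517

c* = 1.45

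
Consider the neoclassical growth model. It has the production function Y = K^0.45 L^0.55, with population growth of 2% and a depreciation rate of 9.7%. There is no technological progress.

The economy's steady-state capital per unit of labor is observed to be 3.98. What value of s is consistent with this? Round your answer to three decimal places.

s ≈ 0.250

In steady state, investment equals break-even investment: s·k^α = (n + δ)·k.
So s / (n + δ) = (k*)^(1−α) = 3.98^0.55 = 2.1376.
Therefore s = 2.1376 × (n + δ) = 2.1376 × 0.117 = 0.2501.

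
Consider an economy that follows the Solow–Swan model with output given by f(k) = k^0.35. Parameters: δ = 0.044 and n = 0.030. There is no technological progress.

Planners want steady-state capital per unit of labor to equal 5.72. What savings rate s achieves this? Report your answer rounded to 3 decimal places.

At the steady state, Δk = 0, so s·k^α = (n + δ)·k.
So s / (n + δ) = (k*)^(1−α) = 5.72^0.65 = 3.1068.
Therefore s = 3.1068 × (n + δ) = 3.1068 × 0.074 = 0.2299.

s ≈ 0.230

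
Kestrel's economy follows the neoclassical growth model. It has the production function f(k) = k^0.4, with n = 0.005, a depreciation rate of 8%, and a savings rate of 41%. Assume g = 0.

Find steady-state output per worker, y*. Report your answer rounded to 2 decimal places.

At the steady state, Δk = 0, so s·k^α = (n + δ)·k.
Rearranging, k^(1−α) = s / (n + δ).
k^0.6 = 0.41 / (0.005 + 0.080) = 0.41 / 0.085 = 4.8235
k* = 4.8235^(1/0.6) ≈ 13.7701
y* = (k*)^α = 13.7701^0.4 ≈ 2.8548

y* = 2.85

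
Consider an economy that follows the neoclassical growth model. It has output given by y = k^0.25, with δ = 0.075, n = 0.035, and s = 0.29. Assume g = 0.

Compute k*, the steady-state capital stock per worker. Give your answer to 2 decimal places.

At the steady state, Δk = 0, so s·k^α = (n + δ)·k.
Dividing both sides by k: k^(1−α) = s / (n + δ).
k^0.75 = 0.29 / (0.035 + 0.075) = 0.29 / 0.110 = 2.6364
k* = 2.6364^(1/0.75) ≈ 3.6421

k* = 3.64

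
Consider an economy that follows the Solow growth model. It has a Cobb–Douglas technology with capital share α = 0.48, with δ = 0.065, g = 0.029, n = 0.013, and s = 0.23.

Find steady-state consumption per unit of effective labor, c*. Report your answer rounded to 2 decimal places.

c* = 1.56

Steady state requires s·f(k) = (n + g + δ)·k, i.e. s·k^α = (n + g + δ)·k.
Dividing both sides by k: k^(1−α) = s / (n + g + δ).
k^0.52 = 0.23 / (0.013 + 0.029 + 0.065) = 0.23 / 0.107 = 2.1495
k* = 2.1495^(1/0.52) ≈ 4.3562
y* = (k*)^α = 4.3562^0.48 ≈ 2.0266
c* = (1 − s)·y* = (1 − 0.23) × 2.0266 ≈ 1.5605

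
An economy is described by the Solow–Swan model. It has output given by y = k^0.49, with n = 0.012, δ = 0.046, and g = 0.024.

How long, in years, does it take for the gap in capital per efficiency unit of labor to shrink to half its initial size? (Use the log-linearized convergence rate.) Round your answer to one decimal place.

Near the steady state the convergence rate is λ = (1 − α)(n + g + δ).
λ = (1 − 0.49) × 0.082 = 0.51 × 0.082 = 0.04182
Half-life = ln 2 / λ = 0.6931 / 0.04182 ≈ 16.57 years

half-life ≈ 16.6 years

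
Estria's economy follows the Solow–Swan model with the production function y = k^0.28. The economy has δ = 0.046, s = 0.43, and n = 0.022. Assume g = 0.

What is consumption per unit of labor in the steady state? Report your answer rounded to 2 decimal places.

At the steady state, Δk = 0, so s·k^α = (n + δ)·k.
Dividing both sides by k: k^(1−α) = s / (n + δ).
k^0.72 = 0.43 / (0.022 + 0.046) = 0.43 / 0.068 = 6.3235
k* = 6.3235^(1/0.72) ≈ 12.9551
y* = (k*)^α = 12.9551^0.28 ≈ 2.0487
c* = (1 − s)·y* = (1 − 0.43) × 2.0487 ≈ 1.1678

c* ≈ 1.17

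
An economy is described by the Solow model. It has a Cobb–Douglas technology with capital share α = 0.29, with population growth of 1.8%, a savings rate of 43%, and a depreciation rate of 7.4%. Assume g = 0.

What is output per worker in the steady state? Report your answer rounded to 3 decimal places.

y* ≈ 1.877

At the steady state, Δk = 0, so s·k^α = (n + δ)·k.
Rearranging, k^(1−α) = s / (n + δ).
k^0.71 = 0.43 / (0.018 + 0.074) = 0.43 / 0.092 = 4.6739
k* = 4.6739^(1/0.71) ≈ 8.7743
y* = (k*)^α = 8.7743^0.29 ≈ 1.8773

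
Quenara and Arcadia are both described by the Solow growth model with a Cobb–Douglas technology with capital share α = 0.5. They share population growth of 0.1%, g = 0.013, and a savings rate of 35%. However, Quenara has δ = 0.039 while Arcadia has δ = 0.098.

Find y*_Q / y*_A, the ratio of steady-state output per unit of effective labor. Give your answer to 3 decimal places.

ratio ≈ 2.113

Steady-state y* = [s/(n + g + δ)]^(α/(1−α)), so the ratio is [ (s_Q/(n + g + δ)_Q) / (s_A/(n + g + δ)_A) ]^1.
s_Q/(n + g + δ)_Q = 0.35/0.053 = 6.6038; s_A/(n + g + δ)_A = 0.35/0.112 = 3.1250.
Ratio = (6.6038/3.1250)^1 = 2.1132^1 ≈ 2.1132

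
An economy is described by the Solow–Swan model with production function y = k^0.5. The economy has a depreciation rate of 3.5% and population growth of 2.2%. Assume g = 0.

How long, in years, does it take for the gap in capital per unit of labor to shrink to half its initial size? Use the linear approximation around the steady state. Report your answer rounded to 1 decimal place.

t_½ ≈ 24.3 years

Near the steady state the convergence rate is λ = (1 − α)(n + δ).
λ = (1 − 0.5) × 0.057 = 0.5 × 0.057 = 0.0285
Half-life = ln 2 / λ = 0.6931 / 0.0285 ≈ 24.32 years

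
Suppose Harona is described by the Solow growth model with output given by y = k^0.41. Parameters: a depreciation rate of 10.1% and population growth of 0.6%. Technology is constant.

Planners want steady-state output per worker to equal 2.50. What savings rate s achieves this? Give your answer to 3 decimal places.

At the steady state, Δk = 0, so s·k^α = (n + δ)·k.
Since y* = [s/(n + δ)]^(α/(1−α)), we have s/(n + δ) = (y*)^((1−α)/α) = 2.50^1.439 = 3.7380.
Therefore s = 3.7380 × (n + δ) = 3.7380 × 0.107 = 0.4000.

s ≈ 0.400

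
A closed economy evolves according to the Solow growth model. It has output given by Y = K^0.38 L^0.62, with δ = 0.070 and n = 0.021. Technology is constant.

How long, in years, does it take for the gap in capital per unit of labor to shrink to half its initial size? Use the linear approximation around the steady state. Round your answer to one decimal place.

t_½ ≈ 12.3 years

Near the steady state the convergence rate is λ = (1 − α)(n + δ).
λ = (1 − 0.38) × 0.091 = 0.62 × 0.091 = 0.05642
Half-life = ln 2 / λ = 0.6931 / 0.05642 ≈ 12.28 years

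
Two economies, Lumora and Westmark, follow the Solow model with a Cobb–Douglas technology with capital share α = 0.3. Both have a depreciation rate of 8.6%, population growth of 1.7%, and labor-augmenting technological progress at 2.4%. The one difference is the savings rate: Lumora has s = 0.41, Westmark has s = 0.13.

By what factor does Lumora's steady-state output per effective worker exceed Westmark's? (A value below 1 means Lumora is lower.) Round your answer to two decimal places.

y*_L / y*_W ≈ 1.64

Steady-state y* = [s/(n + g + δ)]^(α/(1−α)), so the ratio is [ (s_L/(n + g + δ)_L) / (s_W/(n + g + δ)_W) ]^0.4286.
s_L/(n + g + δ)_L = 0.41/0.127 = 3.2283; s_W/(n + g + δ)_W = 0.13/0.127 = 1.0236.
Ratio = (3.2283/1.0236)^0.4286 = 3.1539^0.4286 ≈ 1.6361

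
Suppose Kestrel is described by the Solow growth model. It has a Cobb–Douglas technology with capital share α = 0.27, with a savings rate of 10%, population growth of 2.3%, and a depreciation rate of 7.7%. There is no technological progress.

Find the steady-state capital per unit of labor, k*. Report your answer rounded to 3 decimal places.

k* = 1.000

In steady state, investment equals break-even investment: s·k^α = (n + δ)·k.
Dividing both sides by k: k^(1−α) = s / (n + δ).
k^0.73 = 0.10 / (0.023 + 0.077) = 0.10 / 0.100 = 1.0000
k* = 1.0000^(1/0.73) ≈ 1.0000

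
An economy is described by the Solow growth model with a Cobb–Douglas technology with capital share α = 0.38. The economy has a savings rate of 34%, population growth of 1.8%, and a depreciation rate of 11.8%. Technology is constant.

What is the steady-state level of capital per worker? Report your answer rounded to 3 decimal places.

k* ≈ 4.384

At the steady state, Δk = 0, so s·k^α = (n + δ)·k.
Dividing both sides by k: k^(1−α) = s / (n + δ).
k^0.62 = 0.34 / (0.018 + 0.118) = 0.34 / 0.136 = 2.5000
k* = 2.5000^(1/0.62) ≈ 4.3837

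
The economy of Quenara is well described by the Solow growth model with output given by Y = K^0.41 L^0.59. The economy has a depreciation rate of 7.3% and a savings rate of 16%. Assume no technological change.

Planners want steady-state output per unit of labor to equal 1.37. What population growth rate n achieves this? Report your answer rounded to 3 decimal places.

In steady state, investment equals break-even investment: s·k^α = (n + δ)·k.
Since y* = [s/(n + δ)]^(α/(1−α)), we have s/(n + δ) = (y*)^((1−α)/α) = 1.37^1.439 = 1.5730.
Therefore n + δ = s / 1.5730 = 0.16 / 1.5730 = 0.1017, so n = 0.1017 − 0.073 = 0.0287.

n ≈ 0.029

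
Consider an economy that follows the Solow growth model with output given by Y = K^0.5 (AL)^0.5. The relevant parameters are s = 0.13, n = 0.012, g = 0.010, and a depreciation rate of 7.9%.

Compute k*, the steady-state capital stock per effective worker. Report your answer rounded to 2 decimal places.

Steady state requires s·f(k) = (n + g + δ)·k, i.e. s·k^α = (n + g + δ)·k.
Dividing both sides by k: k^(1−α) = s / (n + g + δ).
k^0.5 = 0.13 / (0.012 + 0.010 + 0.079) = 0.13 / 0.101 = 1.2871
k* = 1.2871^(1/0.5) ≈ 1.6566

k* = 1.66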